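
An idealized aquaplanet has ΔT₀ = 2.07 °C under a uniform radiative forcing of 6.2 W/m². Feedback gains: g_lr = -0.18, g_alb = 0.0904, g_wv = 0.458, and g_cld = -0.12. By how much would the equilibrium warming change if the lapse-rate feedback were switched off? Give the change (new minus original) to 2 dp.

0.87 °C

Original: g = 0.2484, ΔT = 2.07/(1−0.2484) = 2.7541 °C.
Without lapse-rate: g' = 0.4284, ΔT' = 2.07/(1−0.4284) = 3.6214 °C.
Change = 3.6214 − 2.7541 = 0.87 °C.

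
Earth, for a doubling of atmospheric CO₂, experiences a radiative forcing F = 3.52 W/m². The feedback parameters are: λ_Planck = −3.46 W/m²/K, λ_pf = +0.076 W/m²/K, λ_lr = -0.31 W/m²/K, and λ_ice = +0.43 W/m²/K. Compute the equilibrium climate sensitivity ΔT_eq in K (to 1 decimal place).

Net feedback parameter λ = (−3.46) + (+0.076) + (-0.31) + (+0.43) = -3.264 W/m²/K.
ΔT = −F/λ = −3.52/(-3.264) = 1.1 K.

1.1 K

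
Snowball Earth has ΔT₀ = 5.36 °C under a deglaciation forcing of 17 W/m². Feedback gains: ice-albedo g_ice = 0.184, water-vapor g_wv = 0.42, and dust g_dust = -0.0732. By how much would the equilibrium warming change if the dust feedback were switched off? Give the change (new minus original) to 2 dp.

Original: g = 0.5308, ΔT = 5.36/(1−0.5308) = 11.4237 °C.
Without dust: g' = 0.604, ΔT' = 5.36/(1−0.604) = 13.5354 °C.
Change = 13.5354 − 11.4237 = 2.11 °C.

2.11 °C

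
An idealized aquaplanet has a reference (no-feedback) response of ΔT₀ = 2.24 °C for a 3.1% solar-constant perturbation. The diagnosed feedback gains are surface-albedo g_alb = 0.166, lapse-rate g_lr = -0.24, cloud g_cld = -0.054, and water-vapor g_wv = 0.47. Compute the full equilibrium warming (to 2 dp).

Total gain g = 0.166 − 0.24 − 0.054 + 0.47 = 0.342.
Amplification A = 1/(1 − 0.342) = 1.52.
ΔT = 2.24 × 1.52 = 3.40 °C.

3.40 °C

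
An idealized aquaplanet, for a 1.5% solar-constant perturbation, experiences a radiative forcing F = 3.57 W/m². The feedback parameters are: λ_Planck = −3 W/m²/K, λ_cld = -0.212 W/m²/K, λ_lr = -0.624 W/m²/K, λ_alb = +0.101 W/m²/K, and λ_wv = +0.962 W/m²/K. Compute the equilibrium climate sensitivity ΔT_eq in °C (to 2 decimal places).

1.29 °C

Net feedback parameter λ = (−3) + (-0.212) + (-0.624) + (+0.101) + (+0.962) = -2.773 W/m²/K.
ΔT = −F/λ = −3.57/(-2.773) = 1.29 °C.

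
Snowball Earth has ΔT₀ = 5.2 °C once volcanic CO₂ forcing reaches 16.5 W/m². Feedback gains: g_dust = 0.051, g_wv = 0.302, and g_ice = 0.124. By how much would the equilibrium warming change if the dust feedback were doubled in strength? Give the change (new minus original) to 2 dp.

1.07 °C

Original: g = 0.477, ΔT = 5.2/(1−0.477) = 9.9426 °C.
With doubled dust: g' = 0.528, ΔT' = 5.2/(1−0.528) = 11.0169 °C.
Change = 11.0169 − 9.9426 = 1.07 °C.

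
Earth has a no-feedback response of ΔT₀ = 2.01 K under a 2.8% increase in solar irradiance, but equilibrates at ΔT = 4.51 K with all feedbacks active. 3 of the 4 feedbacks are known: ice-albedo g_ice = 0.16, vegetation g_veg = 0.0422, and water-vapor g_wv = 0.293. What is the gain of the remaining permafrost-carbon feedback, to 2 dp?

Amplification A = ΔT/ΔT₀ = 4.51/2.01 = 2.244.
Total gain g = 1 − 1/A = 1 − 1/2.244 = 0.5544.
Known gains sum to 0.16 + 0.0422 + 0.293 = 0.4952.
g_pf = 0.5544 − 0.4952 = 0.06.

0.06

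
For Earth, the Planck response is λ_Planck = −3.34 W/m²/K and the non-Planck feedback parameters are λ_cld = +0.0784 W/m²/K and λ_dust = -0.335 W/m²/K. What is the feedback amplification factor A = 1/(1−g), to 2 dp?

0.93

Convert to gains: g_cld = 0.0784/3.34 = 0.02347; g_dust = -0.335/3.34 = -0.1003.
Total gain g = -0.07683.
A = 1/(1 + 0.07683) = 0.93.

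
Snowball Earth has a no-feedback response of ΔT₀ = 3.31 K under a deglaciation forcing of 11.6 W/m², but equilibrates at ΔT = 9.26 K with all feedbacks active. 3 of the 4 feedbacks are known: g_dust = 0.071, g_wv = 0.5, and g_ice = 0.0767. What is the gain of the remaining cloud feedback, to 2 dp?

-0.01

Amplification A = ΔT/ΔT₀ = 9.26/3.31 = 2.798.
Total gain g = 1 − 1/A = 1 − 1/2.798 = 0.6426.
Known gains sum to 0.071 + 0.5 + 0.0767 = 0.6477.
g_cld = 0.6426 − 0.6477 = -0.01.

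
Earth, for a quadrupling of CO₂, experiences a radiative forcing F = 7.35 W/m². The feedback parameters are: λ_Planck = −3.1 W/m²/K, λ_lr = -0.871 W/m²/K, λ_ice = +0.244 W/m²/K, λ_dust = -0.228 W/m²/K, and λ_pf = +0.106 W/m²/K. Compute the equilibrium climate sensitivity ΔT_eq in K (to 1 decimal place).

1.9 K

Net feedback parameter λ = (−3.1) + (-0.871) + (+0.244) + (-0.228) + (+0.106) = -3.849 W/m²/K.
ΔT = −F/λ = −7.35/(-3.849) = 1.9 K.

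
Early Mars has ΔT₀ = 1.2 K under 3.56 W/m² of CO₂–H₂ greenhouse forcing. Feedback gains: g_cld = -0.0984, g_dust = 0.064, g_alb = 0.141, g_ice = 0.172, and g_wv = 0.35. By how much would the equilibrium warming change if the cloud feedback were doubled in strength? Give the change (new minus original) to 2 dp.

-0.68 K

Original: g = 0.6286, ΔT = 1.2/(1−0.6286) = 3.2310 K.
With doubled cloud: g' = 0.5302, ΔT' = 1.2/(1−0.5302) = 2.5543 K.
Change = 2.5543 − 3.2310 = -0.68 K.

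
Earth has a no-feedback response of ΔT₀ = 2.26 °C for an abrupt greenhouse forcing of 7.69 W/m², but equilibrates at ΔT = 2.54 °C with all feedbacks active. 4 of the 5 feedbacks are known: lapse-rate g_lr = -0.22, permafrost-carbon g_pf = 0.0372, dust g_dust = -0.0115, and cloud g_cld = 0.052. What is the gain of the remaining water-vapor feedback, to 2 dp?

0.25

Amplification A = ΔT/ΔT₀ = 2.54/2.26 = 1.124.
Total gain g = 1 − 1/A = 1 − 1/1.124 = 0.1103.
Known gains sum to -0.22 + 0.0372 − 0.0115 + 0.052 = -0.1423.
g_wv = 0.1103 + 0.1423 = 0.25.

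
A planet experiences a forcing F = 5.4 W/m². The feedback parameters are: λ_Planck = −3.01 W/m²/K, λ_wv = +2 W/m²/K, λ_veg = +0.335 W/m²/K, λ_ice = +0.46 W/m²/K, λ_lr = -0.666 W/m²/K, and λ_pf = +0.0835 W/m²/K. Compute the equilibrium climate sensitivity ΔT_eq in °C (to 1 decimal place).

Net feedback parameter λ = (−3.01) + (+2) + (+0.335) + (+0.46) + (-0.666) + (+0.0835) = -0.7975 W/m²/K.
ΔT = −F/λ = −5.4/(-0.7975) = 6.8 °C.

6.8 °C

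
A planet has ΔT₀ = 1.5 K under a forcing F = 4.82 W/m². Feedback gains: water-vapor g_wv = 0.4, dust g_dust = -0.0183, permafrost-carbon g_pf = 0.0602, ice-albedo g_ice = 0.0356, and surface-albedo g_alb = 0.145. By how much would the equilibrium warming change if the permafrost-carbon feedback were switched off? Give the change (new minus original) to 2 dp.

-0.55 K

Original: g = 0.6225, ΔT = 1.5/(1−0.6225) = 3.9735 K.
Without permafrost-carbon: g' = 0.5623, ΔT' = 1.5/(1−0.5623) = 3.4270 K.
Change = 3.4270 − 3.9735 = -0.55 K.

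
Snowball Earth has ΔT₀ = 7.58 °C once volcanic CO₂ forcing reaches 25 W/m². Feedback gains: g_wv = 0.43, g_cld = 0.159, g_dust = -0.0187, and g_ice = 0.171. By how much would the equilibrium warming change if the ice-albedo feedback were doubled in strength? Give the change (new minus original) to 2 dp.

Original: g = 0.7413, ΔT = 7.58/(1−0.7413) = 29.3003 °C.
With doubled ice-albedo: g' = 0.9123, ΔT' = 7.58/(1−0.9123) = 86.4310 °C.
Change = 86.4310 − 29.3003 = 57.13 °C.

57.13 °C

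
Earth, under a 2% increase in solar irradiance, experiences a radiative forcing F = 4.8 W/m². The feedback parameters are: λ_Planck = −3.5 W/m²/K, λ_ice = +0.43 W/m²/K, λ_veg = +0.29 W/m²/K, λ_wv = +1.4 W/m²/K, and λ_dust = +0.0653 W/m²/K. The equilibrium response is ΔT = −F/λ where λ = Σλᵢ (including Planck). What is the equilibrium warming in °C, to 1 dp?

3.7 °C

Net feedback parameter λ = (−3.5) + (+0.43) + (+0.29) + (+1.4) + (+0.0653) = -1.3147 W/m²/K.
ΔT = −F/λ = −4.8/(-1.3147) = 3.7 °C.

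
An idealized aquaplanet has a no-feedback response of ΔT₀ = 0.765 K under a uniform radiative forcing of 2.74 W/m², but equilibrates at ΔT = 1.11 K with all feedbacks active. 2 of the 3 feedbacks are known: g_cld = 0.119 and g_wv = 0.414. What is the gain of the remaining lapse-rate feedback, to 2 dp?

-0.22

Amplification A = ΔT/ΔT₀ = 1.11/0.765 = 1.451.
Total gain g = 1 − 1/A = 1 − 1/1.451 = 0.3108.
Known gains sum to 0.119 + 0.414 = 0.533.
g_lr = 0.3108 − 0.533 = -0.22.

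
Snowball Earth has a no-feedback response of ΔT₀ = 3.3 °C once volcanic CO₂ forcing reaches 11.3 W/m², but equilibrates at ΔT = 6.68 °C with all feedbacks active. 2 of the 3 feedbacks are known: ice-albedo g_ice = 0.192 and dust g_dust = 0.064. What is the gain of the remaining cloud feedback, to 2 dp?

Amplification A = ΔT/ΔT₀ = 6.68/3.3 = 2.024.
Total gain g = 1 − 1/A = 1 − 1/2.024 = 0.5059.
Known gains sum to 0.192 + 0.064 = 0.256.
g_cld = 0.5059 − 0.256 = 0.25.

0.25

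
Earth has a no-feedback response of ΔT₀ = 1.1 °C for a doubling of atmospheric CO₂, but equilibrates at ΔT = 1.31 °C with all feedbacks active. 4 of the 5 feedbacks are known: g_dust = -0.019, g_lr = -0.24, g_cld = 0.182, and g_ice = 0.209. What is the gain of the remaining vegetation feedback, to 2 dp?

0.03

Amplification A = ΔT/ΔT₀ = 1.31/1.1 = 1.191.
Total gain g = 1 − 1/A = 1 − 1/1.191 = 0.1604.
Known gains sum to -0.019 − 0.24 + 0.182 + 0.209 = 0.132.
g_veg = 0.1604 − 0.132 = 0.03.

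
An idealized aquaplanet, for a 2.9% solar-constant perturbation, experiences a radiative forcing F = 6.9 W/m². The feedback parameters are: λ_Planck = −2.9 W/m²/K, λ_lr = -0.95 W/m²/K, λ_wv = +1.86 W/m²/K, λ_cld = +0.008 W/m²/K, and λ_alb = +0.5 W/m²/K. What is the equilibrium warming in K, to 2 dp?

4.66 K

Net feedback parameter λ = (−2.9) + (-0.95) + (+1.86) + (+0.008) + (+0.5) = -1.482 W/m²/K.
ΔT = −F/λ = −6.9/(-1.482) = 4.66 K.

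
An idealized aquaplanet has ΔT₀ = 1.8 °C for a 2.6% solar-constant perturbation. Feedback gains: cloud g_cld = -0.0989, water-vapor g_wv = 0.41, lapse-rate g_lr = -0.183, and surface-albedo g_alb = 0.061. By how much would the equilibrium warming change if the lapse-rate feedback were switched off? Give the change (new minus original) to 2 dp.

Original: g = 0.1891, ΔT = 1.8/(1−0.1891) = 2.2198 °C.
Without lapse-rate: g' = 0.3721, ΔT' = 1.8/(1−0.3721) = 2.8667 °C.
Change = 2.8667 − 2.2198 = 0.65 °C.

0.65 °C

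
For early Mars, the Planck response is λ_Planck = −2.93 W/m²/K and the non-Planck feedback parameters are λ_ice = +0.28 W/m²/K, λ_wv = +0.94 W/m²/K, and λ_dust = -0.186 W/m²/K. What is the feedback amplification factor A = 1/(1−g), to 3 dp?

Convert to gains: g_ice = 0.28/2.93 = 0.09556; g_wv = 0.94/2.93 = 0.3208; g_dust = -0.186/2.93 = -0.06348.
Total gain g = 0.35288.
A = 1/(1 − 0.35288) = 1.545.

1.545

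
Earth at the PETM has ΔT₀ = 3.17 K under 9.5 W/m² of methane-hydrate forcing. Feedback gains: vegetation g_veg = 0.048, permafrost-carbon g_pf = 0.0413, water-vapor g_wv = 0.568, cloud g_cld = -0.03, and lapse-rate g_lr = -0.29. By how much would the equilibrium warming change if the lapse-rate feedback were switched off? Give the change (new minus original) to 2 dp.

3.72 K

Original: g = 0.3373, ΔT = 3.17/(1−0.3373) = 4.7835 K.
Without lapse-rate: g' = 0.6273, ΔT' = 3.17/(1−0.6273) = 8.5055 K.
Change = 8.5055 − 4.7835 = 3.72 K.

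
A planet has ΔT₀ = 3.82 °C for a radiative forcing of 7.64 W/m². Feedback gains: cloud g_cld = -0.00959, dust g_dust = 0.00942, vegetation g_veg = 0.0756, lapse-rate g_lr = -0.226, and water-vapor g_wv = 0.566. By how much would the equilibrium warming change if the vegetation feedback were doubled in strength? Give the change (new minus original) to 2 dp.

0.97 °C

Original: g = 0.41543, ΔT = 3.82/(1−0.41543) = 6.5347 °C.
With doubled vegetation: g' = 0.49103, ΔT' = 3.82/(1−0.49103) = 7.5054 °C.
Change = 7.5054 − 6.5347 = 0.97 °C.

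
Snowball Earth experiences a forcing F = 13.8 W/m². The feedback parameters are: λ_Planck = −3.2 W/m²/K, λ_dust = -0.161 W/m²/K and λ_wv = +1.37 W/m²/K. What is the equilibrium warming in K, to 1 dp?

6.9 K

Net feedback parameter λ = (−3.2) + (-0.161) + (+1.37) = -1.991 W/m²/K.
ΔT = −F/λ = −13.8/(-1.991) = 6.9 K.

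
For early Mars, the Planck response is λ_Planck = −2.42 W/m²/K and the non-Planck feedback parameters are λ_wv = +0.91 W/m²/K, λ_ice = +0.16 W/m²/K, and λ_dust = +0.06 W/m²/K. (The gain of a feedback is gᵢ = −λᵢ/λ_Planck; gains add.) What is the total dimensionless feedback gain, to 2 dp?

Convert to gains: g_wv = 0.91/2.42 = 0.376; g_ice = 0.16/2.42 = 0.06612; g_dust = 0.06/2.42 = 0.02479.
Total gain g = 0.46691.

0.47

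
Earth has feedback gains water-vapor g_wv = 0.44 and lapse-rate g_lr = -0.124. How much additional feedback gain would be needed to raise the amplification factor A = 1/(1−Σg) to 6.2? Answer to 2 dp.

Current total gain = 0.316.
Target gain for A = 6.2: g* = 1 − 1/6.2 = 0.8387.
Additional gain needed = 0.8387 − 0.316 = 0.52.

0.52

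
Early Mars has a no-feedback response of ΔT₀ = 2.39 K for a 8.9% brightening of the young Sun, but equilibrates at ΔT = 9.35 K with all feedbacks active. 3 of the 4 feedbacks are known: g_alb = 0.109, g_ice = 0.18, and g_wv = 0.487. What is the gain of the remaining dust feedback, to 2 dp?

Amplification A = ΔT/ΔT₀ = 9.35/2.39 = 3.912.
Total gain g = 1 − 1/A = 1 − 1/3.912 = 0.7444.
Known gains sum to 0.109 + 0.18 + 0.487 = 0.776.
g_dust = 0.7444 − 0.776 = -0.03.

-0.03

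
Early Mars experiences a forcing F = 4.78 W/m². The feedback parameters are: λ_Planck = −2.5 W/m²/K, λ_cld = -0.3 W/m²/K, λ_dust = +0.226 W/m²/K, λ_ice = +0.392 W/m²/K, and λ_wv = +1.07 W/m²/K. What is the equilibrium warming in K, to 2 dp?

Net feedback parameter λ = (−2.5) + (-0.3) + (+0.226) + (+0.392) + (+1.07) = -1.112 W/m²/K.
ΔT = −F/λ = −4.78/(-1.112) = 4.30 K.

4.30 K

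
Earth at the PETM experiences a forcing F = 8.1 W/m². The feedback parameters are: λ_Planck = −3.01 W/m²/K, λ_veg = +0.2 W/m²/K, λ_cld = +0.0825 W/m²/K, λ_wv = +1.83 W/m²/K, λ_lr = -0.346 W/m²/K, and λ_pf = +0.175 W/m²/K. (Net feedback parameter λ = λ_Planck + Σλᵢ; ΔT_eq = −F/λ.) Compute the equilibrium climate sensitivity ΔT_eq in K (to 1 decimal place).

Net feedback parameter λ = (−3.01) + (+0.2) + (+0.0825) + (+1.83) + (-0.346) + (+0.175) = -1.0685 W/m²/K.
ΔT = −F/λ = −8.1/(-1.0685) = 7.6 K.

7.6 K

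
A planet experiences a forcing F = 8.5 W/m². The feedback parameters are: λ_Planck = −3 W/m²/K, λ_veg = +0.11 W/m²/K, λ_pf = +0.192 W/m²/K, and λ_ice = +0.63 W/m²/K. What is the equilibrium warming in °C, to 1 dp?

4.1 °C

Net feedback parameter λ = (−3) + (+0.11) + (+0.192) + (+0.63) = -2.068 W/m²/K.
ΔT = −F/λ = −8.5/(-2.068) = 4.1 °C.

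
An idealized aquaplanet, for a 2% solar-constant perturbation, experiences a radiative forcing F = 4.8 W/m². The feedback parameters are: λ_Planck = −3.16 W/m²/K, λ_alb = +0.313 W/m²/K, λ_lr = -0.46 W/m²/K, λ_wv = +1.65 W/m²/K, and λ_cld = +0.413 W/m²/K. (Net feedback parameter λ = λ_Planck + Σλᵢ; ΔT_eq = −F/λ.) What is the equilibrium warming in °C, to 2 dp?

Net feedback parameter λ = (−3.16) + (+0.313) + (-0.46) + (+1.65) + (+0.413) = -1.244 W/m²/K.
ΔT = −F/λ = −4.8/(-1.244) = 3.86 °C.

3.86 °C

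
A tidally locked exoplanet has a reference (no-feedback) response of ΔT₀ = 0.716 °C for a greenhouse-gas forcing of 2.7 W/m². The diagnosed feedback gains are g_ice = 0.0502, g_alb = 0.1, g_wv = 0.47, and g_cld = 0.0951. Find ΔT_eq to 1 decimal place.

Total gain g = 0.0502 + 0.1 + 0.47 + 0.0951 = 0.7153.
Amplification A = 1/(1 − 0.7153) = 3.512.
ΔT = 0.716 × 3.512 = 2.5 °C.

2.5 °C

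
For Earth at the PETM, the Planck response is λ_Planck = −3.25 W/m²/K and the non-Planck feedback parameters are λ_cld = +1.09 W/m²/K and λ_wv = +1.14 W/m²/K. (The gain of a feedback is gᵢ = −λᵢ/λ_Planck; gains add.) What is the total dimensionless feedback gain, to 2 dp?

0.69

Convert to gains: g_cld = 1.09/3.25 = 0.3354; g_wv = 1.14/3.25 = 0.3508.
Total gain g = 0.6862.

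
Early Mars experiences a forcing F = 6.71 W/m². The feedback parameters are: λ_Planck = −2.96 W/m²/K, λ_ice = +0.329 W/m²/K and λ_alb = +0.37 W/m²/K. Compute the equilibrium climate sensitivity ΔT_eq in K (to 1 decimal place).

3.0 K

Net feedback parameter λ = (−2.96) + (+0.329) + (+0.37) = -2.261 W/m²/K.
ΔT = −F/λ = −6.71/(-2.261) = 3.0 K.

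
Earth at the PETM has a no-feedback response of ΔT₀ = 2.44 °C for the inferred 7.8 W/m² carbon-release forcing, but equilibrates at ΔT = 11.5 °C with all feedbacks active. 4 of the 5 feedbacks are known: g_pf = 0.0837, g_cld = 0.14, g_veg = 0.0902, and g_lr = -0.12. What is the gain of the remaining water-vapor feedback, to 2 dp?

0.59

Amplification A = ΔT/ΔT₀ = 11.5/2.44 = 4.713.
Total gain g = 1 − 1/A = 1 − 1/4.713 = 0.7878.
Known gains sum to 0.0837 + 0.14 + 0.0902 − 0.12 = 0.1939.
g_wv = 0.7878 − 0.1939 = 0.59.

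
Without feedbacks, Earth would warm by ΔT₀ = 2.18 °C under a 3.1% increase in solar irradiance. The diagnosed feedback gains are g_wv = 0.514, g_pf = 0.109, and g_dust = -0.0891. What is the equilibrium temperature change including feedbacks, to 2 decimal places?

4.68 °C

Total gain g = 0.514 + 0.109 − 0.0891 = 0.5339.
Amplification A = 1/(1 − 0.5339) = 2.145.
ΔT = 2.18 × 2.145 = 4.68 °C.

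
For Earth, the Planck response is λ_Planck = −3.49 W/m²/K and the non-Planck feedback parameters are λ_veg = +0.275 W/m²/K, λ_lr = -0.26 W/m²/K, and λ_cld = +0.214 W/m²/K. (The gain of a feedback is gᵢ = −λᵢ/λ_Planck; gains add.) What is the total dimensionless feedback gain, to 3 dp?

Convert to gains: g_veg = 0.275/3.49 = 0.0788; g_lr = -0.26/3.49 = -0.0745; g_cld = 0.214/3.49 = 0.06132.
Total gain g = 0.06562.

0.066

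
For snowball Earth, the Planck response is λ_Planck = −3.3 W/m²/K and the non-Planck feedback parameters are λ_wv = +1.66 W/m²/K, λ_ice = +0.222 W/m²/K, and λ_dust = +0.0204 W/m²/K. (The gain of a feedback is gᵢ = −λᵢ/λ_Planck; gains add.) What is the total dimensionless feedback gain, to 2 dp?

Convert to gains: g_wv = 1.66/3.3 = 0.503; g_ice = 0.222/3.3 = 0.06727; g_dust = 0.0204/3.3 = 0.006182.
Total gain g = 0.576452.

0.58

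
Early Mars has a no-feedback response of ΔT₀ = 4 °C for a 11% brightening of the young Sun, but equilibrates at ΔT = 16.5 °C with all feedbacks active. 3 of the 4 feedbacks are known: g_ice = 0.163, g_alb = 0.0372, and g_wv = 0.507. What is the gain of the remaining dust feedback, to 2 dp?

Amplification A = ΔT/ΔT₀ = 16.5/4 = 4.125.
Total gain g = 1 − 1/A = 1 − 1/4.125 = 0.7576.
Known gains sum to 0.163 + 0.0372 + 0.507 = 0.7072.
g_dust = 0.7576 − 0.7072 = 0.05.

0.05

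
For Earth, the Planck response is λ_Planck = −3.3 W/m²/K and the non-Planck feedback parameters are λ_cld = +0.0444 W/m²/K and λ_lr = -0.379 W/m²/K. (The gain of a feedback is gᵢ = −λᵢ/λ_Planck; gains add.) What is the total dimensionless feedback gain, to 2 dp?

-0.10

Convert to gains: g_cld = 0.0444/3.3 = 0.01345; g_lr = -0.379/3.3 = -0.1148.
Total gain g = -0.10135.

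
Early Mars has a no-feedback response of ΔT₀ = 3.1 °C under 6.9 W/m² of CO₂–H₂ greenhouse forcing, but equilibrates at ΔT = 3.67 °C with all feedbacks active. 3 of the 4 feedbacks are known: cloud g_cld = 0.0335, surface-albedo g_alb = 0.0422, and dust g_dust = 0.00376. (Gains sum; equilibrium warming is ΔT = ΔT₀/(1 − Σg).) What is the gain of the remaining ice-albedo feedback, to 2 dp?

Amplification A = ΔT/ΔT₀ = 3.67/3.1 = 1.184.
Total gain g = 1 − 1/A = 1 − 1/1.184 = 0.1554.
Known gains sum to 0.0335 + 0.0422 + 0.00376 = 0.07946.
g_ice = 0.1554 − 0.07946 = 0.08.

0.08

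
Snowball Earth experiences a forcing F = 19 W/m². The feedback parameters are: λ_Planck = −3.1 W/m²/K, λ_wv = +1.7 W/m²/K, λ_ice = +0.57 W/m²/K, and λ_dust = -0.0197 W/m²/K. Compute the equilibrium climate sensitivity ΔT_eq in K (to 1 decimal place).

Net feedback parameter λ = (−3.1) + (+1.7) + (+0.57) + (-0.0197) = -0.8497 W/m²/K.
ΔT = −F/λ = −19/(-0.8497) = 22.4 K.

22.4 K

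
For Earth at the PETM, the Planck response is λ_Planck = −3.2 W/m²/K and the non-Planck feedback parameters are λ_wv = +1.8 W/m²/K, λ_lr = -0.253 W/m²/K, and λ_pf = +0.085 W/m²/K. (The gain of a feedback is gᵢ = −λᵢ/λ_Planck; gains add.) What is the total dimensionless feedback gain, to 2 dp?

0.51

Convert to gains: g_wv = 1.8/3.2 = 0.5625; g_lr = -0.253/3.2 = -0.07906; g_pf = 0.085/3.2 = 0.02656.
Total gain g = 0.51.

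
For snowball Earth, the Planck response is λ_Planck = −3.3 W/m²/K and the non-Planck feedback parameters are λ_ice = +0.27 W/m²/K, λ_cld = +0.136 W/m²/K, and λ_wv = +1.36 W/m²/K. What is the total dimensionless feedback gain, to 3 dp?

Convert to gains: g_ice = 0.27/3.3 = 0.08182; g_cld = 0.136/3.3 = 0.04121; g_wv = 1.36/3.3 = 0.4121.
Total gain g = 0.53513.

0.535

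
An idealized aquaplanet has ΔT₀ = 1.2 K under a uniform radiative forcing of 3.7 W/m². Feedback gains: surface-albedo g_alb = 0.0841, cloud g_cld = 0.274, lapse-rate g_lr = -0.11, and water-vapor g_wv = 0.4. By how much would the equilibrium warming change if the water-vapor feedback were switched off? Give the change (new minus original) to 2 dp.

Original: g = 0.6481, ΔT = 1.2/(1−0.6481) = 3.4101 K.
Without water-vapor: g' = 0.2481, ΔT' = 1.2/(1−0.2481) = 1.5960 K.
Change = 1.5960 − 3.4101 = -1.81 K.

-1.81 K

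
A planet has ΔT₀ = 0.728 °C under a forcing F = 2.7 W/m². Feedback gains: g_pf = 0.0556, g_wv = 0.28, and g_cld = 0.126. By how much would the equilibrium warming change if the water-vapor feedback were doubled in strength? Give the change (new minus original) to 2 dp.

1.47 °C

Original: g = 0.4616, ΔT = 0.728/(1−0.4616) = 1.3522 °C.
With doubled water-vapor: g' = 0.7416, ΔT' = 0.728/(1−0.7416) = 2.8173 °C.
Change = 2.8173 − 1.3522 = 1.47 °C.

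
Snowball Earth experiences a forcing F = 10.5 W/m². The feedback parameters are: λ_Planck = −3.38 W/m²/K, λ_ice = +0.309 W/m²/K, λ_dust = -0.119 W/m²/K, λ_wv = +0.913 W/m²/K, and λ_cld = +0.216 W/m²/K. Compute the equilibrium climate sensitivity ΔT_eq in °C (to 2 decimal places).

5.09 °C

Net feedback parameter λ = (−3.38) + (+0.309) + (-0.119) + (+0.913) + (+0.216) = -2.061 W/m²/K.
ΔT = −F/λ = −10.5/(-2.061) = 5.09 °C.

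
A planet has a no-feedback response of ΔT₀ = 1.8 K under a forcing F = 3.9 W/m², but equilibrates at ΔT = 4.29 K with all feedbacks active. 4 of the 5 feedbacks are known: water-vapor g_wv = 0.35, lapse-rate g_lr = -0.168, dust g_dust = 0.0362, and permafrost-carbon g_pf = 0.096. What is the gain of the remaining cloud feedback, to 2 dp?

Amplification A = ΔT/ΔT₀ = 4.29/1.8 = 2.383.
Total gain g = 1 − 1/A = 1 − 1/2.383 = 0.5804.
Known gains sum to 0.35 − 0.168 + 0.0362 + 0.096 = 0.3142.
g_cld = 0.5804 − 0.3142 = 0.27.

0.27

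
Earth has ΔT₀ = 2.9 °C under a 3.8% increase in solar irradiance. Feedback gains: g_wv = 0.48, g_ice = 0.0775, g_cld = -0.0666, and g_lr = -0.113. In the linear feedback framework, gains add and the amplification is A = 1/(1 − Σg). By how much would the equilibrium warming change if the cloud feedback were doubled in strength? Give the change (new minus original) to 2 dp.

Original: g = 0.3779, ΔT = 2.9/(1−0.3779) = 4.6616 °C.
With doubled cloud: g' = 0.3113, ΔT' = 2.9/(1−0.3113) = 4.2108 °C.
Change = 4.2108 − 4.6616 = -0.45 °C.

-0.45 °C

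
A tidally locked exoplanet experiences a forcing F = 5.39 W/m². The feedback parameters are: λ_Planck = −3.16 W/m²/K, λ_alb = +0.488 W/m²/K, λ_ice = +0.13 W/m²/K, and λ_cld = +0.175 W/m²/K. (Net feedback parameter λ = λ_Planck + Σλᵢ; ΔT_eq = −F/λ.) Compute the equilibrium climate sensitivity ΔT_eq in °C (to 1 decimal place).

Net feedback parameter λ = (−3.16) + (+0.488) + (+0.13) + (+0.175) = -2.367 W/m²/K.
ΔT = −F/λ = −5.39/(-2.367) = 2.3 °C.

2.3 °C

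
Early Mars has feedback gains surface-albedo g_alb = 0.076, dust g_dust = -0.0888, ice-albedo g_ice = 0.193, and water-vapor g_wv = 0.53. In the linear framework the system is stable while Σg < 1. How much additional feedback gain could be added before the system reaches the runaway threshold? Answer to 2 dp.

Current total gain = 0.076 − 0.0888 + 0.193 + 0.53 = 0.7102.
Margin to runaway = 1 − 0.7102 = 0.29.

0.29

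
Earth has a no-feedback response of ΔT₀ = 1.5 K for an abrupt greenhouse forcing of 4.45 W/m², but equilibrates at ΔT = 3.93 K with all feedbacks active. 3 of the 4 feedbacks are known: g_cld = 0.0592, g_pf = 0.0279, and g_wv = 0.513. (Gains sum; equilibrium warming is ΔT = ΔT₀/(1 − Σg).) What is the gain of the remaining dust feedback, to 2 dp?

0.02

Amplification A = ΔT/ΔT₀ = 3.93/1.5 = 2.62.
Total gain g = 1 − 1/A = 1 − 1/2.62 = 0.6183.
Known gains sum to 0.0592 + 0.0279 + 0.513 = 0.6001.
g_dust = 0.6183 − 0.6001 = 0.02.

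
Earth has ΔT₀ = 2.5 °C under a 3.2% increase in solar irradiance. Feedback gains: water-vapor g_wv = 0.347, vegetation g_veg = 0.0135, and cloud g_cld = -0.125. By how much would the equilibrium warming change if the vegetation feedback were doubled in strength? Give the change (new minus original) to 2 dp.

Original: g = 0.2355, ΔT = 2.5/(1−0.2355) = 3.2701 °C.
With doubled vegetation: g' = 0.249, ΔT' = 2.5/(1−0.249) = 3.3289 °C.
Change = 3.3289 − 3.2701 = 0.06 °C.

0.06 °C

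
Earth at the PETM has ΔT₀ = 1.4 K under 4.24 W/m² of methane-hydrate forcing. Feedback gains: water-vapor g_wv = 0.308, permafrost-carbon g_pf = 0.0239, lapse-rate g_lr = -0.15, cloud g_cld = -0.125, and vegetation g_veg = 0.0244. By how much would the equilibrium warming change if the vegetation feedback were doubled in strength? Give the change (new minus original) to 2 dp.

Original: g = 0.0813, ΔT = 1.4/(1−0.0813) = 1.5239 K.
With doubled vegetation: g' = 0.1057, ΔT' = 1.4/(1−0.1057) = 1.5655 K.
Change = 1.5655 − 1.5239 = 0.04 K.

0.04 K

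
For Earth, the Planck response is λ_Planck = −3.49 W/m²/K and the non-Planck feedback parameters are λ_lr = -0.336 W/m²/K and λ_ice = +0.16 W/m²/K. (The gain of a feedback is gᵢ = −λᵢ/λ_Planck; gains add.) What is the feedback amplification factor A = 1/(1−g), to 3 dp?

Convert to gains: g_lr = -0.336/3.49 = -0.09628; g_ice = 0.16/3.49 = 0.04585.
Total gain g = -0.05043.
A = 1/(1 + 0.05043) = 0.952.

0.952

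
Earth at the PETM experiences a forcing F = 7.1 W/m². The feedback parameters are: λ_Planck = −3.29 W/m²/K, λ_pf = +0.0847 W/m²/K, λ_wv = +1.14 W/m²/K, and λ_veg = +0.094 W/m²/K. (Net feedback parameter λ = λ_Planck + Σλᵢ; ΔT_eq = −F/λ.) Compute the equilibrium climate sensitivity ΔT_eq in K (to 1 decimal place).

Net feedback parameter λ = (−3.29) + (+0.0847) + (+1.14) + (+0.094) = -1.9713 W/m²/K.
ΔT = −F/λ = −7.1/(-1.9713) = 3.6 K.

3.6 K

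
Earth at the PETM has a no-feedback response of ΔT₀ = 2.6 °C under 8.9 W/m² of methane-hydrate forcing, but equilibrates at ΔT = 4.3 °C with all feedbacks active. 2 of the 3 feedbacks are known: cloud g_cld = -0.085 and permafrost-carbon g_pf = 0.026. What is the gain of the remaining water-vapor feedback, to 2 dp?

0.45

Amplification A = ΔT/ΔT₀ = 4.3/2.6 = 1.654.
Total gain g = 1 − 1/A = 1 − 1/1.654 = 0.3954.
Known gains sum to -0.085 + 0.026 = -0.059.
g_wv = 0.3954 + 0.059 = 0.45.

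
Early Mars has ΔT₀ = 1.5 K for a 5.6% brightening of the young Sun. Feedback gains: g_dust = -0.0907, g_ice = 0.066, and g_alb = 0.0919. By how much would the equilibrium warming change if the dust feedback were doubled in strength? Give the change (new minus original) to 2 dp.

-0.14 K

Original: g = 0.0672, ΔT = 1.5/(1−0.0672) = 1.6081 K.
With doubled dust: g' = -0.0235, ΔT' = 1.5/(1+0.0235) = 1.4656 K.
Change = 1.4656 − 1.6081 = -0.14 K.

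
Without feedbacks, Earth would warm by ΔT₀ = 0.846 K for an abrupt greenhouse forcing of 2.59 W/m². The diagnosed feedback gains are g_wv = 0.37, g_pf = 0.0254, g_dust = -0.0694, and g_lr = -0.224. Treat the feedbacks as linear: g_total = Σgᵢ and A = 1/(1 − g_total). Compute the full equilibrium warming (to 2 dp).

Total gain g = 0.37 + 0.0254 − 0.0694 − 0.224 = 0.102.
Amplification A = 1/(1 − 0.102) = 1.114.
ΔT = 0.846 × 1.114 = 0.94 K.

0.94 K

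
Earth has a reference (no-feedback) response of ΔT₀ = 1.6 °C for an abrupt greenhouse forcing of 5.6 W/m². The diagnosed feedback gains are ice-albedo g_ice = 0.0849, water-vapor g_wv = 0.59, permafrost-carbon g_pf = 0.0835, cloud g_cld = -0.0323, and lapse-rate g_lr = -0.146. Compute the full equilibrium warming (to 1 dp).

3.8 °C

Total gain g = 0.0849 + 0.59 + 0.0835 − 0.0323 − 0.146 = 0.5801.
Amplification A = 1/(1 − 0.5801) = 2.382.
ΔT = 1.6 × 2.382 = 3.8 °C.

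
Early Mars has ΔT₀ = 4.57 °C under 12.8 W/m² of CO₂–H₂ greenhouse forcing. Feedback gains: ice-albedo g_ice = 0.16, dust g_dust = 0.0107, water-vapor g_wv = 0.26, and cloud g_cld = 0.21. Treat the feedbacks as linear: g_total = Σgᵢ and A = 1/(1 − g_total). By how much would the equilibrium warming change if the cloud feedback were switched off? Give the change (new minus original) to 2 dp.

Original: g = 0.6407, ΔT = 4.57/(1−0.6407) = 12.7192 °C.
Without cloud: g' = 0.4307, ΔT' = 4.57/(1−0.4307) = 8.0274 °C.
Change = 8.0274 − 12.7192 = -4.69 °C.

-4.69 °C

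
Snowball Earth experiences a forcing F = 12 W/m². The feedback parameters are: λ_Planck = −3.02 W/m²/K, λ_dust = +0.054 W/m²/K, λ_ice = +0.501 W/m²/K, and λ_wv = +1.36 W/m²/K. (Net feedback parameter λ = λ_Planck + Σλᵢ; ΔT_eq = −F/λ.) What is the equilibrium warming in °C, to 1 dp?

10.9 °C

Net feedback parameter λ = (−3.02) + (+0.054) + (+0.501) + (+1.36) = -1.105 W/m²/K.
ΔT = −F/λ = −12/(-1.105) = 10.9 °C.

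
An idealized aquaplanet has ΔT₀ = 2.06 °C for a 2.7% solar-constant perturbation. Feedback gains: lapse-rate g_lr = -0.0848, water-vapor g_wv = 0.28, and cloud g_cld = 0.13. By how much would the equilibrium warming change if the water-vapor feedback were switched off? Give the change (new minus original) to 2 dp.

-0.90 °C

Original: g = 0.3252, ΔT = 2.06/(1−0.3252) = 3.0528 °C.
Without water-vapor: g' = 0.0452, ΔT' = 2.06/(1−0.0452) = 2.1575 °C.
Change = 2.1575 − 3.0528 = -0.90 °C.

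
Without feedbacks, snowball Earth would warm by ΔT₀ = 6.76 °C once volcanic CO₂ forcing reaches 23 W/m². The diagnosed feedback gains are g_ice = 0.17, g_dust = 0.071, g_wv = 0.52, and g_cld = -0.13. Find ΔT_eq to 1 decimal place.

18.3 °C

Total gain g = 0.17 + 0.071 + 0.52 − 0.13 = 0.631.
Amplification A = 1/(1 − 0.631) = 2.71.
ΔT = 6.76 × 2.71 = 18.3 °C.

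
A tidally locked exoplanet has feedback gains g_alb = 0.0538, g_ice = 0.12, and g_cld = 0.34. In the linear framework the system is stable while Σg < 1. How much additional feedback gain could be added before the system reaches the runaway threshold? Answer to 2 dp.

Current total gain = 0.0538 + 0.12 + 0.34 = 0.5138.
Margin to runaway = 1 − 0.5138 = 0.49.

0.49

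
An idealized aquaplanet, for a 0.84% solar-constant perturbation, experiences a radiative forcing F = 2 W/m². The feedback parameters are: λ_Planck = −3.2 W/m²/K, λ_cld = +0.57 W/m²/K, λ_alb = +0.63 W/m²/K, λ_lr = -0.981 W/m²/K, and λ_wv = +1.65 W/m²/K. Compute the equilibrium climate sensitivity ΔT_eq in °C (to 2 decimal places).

1.50 °C

Net feedback parameter λ = (−3.2) + (+0.57) + (+0.63) + (-0.981) + (+1.65) = -1.331 W/m²/K.
ΔT = −F/λ = −2/(-1.331) = 1.50 °C.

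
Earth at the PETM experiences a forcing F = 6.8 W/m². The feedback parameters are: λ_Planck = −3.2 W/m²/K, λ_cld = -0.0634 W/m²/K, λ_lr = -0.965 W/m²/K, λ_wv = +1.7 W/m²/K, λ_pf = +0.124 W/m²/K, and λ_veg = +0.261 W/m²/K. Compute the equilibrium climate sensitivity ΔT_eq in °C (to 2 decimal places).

3.17 °C

Net feedback parameter λ = (−3.2) + (-0.0634) + (-0.965) + (+1.7) + (+0.124) + (+0.261) = -2.1434 W/m²/K.
ΔT = −F/λ = −6.8/(-2.1434) = 3.17 °C.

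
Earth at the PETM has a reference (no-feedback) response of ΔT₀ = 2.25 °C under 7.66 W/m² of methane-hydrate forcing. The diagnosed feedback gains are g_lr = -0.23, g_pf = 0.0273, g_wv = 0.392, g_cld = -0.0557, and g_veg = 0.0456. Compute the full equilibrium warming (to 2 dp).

Total gain g = -0.23 + 0.0273 + 0.392 − 0.0557 + 0.0456 = 0.1792.
Amplification A = 1/(1 − 0.1792) = 1.218.
ΔT = 2.25 × 1.218 = 2.74 °C.

2.74 °C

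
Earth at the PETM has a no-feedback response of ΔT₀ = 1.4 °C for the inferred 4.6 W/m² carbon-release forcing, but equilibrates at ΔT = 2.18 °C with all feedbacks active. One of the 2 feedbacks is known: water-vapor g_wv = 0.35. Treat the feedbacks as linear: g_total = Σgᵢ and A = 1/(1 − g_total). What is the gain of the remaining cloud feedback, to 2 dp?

Amplification A = ΔT/ΔT₀ = 2.18/1.4 = 1.557.
Total gain g = 1 − 1/A = 1 − 1/1.557 = 0.3577.
The known gain is 0.35.
g_cld = 0.3577 − 0.35 = 0.01.

0.01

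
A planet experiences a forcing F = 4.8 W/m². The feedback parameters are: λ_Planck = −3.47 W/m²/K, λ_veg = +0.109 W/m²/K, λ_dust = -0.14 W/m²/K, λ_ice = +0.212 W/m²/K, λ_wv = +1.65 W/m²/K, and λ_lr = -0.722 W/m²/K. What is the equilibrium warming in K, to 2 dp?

2.03 K

Net feedback parameter λ = (−3.47) + (+0.109) + (-0.14) + (+0.212) + (+1.65) + (-0.722) = -2.361 W/m²/K.
ΔT = −F/λ = −4.8/(-2.361) = 2.03 K.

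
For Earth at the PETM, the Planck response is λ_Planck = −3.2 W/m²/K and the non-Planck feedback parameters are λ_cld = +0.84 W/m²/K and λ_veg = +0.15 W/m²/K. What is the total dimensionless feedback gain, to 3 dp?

0.309

Convert to gains: g_cld = 0.84/3.2 = 0.2625; g_veg = 0.15/3.2 = 0.04687.
Total gain g = 0.30937.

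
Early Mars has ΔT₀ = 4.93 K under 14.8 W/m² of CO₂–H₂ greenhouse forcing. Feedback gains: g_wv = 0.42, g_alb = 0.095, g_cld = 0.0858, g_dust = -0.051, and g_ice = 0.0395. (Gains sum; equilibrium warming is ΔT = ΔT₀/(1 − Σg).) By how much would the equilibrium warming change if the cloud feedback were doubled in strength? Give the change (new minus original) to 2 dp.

Original: g = 0.5893, ΔT = 4.93/(1−0.5893) = 12.0039 K.
With doubled cloud: g' = 0.6751, ΔT' = 4.93/(1−0.6751) = 15.1739 K.
Change = 15.1739 − 12.0039 = 3.17 K.

3.17 K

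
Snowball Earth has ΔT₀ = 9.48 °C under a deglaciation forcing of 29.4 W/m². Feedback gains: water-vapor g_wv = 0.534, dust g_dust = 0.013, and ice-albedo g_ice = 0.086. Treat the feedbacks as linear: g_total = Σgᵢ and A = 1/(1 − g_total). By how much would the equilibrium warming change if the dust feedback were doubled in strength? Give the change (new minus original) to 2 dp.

Original: g = 0.633, ΔT = 9.48/(1−0.633) = 25.8311 °C.
With doubled dust: g' = 0.646, ΔT' = 9.48/(1−0.646) = 26.7797 °C.
Change = 26.7797 − 25.8311 = 0.95 °C.

0.95 °C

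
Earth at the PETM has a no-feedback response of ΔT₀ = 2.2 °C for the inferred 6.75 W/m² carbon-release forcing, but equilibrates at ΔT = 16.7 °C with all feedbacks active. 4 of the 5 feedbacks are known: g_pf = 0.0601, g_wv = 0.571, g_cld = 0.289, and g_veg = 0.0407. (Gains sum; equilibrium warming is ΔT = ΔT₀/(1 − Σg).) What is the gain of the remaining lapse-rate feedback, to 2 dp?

-0.09

Amplification A = ΔT/ΔT₀ = 16.7/2.2 = 7.591.
Total gain g = 1 − 1/A = 1 − 1/7.591 = 0.8683.
Known gains sum to 0.0601 + 0.571 + 0.289 + 0.0407 = 0.9608.
g_lr = 0.8683 − 0.9608 = -0.09.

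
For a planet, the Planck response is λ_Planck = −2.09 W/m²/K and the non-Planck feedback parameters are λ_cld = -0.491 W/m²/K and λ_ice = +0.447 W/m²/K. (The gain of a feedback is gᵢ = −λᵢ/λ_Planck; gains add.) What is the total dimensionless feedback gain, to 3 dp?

-0.021

Convert to gains: g_cld = -0.491/2.09 = -0.2349; g_ice = 0.447/2.09 = 0.2139.
Total gain g = -0.021.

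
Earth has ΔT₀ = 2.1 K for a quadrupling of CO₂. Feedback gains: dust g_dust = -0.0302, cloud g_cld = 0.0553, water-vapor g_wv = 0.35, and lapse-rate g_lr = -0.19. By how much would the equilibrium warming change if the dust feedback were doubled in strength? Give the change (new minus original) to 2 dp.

-0.09 K

Original: g = 0.1851, ΔT = 2.1/(1−0.1851) = 2.5770 K.
With doubled dust: g' = 0.1549, ΔT' = 2.1/(1−0.1549) = 2.4849 K.
Change = 2.4849 − 2.5770 = -0.09 K.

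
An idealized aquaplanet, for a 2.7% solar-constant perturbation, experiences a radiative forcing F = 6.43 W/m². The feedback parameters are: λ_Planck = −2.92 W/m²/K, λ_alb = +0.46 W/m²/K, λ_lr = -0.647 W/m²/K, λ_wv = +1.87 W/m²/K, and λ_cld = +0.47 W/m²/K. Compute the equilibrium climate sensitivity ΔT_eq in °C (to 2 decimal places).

Net feedback parameter λ = (−2.92) + (+0.46) + (-0.647) + (+1.87) + (+0.47) = -0.767 W/m²/K.
ΔT = −F/λ = −6.43/(-0.767) = 8.38 °C.

8.38 °C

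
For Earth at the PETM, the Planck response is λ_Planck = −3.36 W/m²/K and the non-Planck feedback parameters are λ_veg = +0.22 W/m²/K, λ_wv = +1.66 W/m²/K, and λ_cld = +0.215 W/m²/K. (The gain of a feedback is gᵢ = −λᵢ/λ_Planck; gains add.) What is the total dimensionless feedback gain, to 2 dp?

0.62

Convert to gains: g_veg = 0.22/3.36 = 0.06548; g_wv = 1.66/3.36 = 0.494; g_cld = 0.215/3.36 = 0.06399.
Total gain g = 0.62347.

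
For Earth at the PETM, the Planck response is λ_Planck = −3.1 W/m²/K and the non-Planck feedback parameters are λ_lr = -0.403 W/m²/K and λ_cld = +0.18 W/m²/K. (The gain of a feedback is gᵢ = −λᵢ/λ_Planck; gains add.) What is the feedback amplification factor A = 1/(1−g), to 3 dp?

0.933

Convert to gains: g_lr = -0.403/3.1 = -0.13; g_cld = 0.18/3.1 = 0.05806.
Total gain g = -0.07194.
A = 1/(1 + 0.07194) = 0.933.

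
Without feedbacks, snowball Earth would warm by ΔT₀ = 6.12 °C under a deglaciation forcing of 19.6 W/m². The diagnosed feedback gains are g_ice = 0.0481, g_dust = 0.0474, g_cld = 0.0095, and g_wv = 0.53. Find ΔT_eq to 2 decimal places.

16.77 °C

Total gain g = 0.0481 + 0.0474 + 0.0095 + 0.53 = 0.635.
Amplification A = 1/(1 − 0.635) = 2.74.
ΔT = 6.12 × 2.74 = 16.77 °C.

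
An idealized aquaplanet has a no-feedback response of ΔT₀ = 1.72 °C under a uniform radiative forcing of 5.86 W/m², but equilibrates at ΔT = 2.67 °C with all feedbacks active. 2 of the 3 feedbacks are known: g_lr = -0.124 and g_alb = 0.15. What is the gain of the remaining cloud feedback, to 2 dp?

0.33

Amplification A = ΔT/ΔT₀ = 2.67/1.72 = 1.552.
Total gain g = 1 − 1/A = 1 − 1/1.552 = 0.3557.
Known gains sum to -0.124 + 0.15 = 0.026.
g_cld = 0.3557 − 0.026 = 0.33.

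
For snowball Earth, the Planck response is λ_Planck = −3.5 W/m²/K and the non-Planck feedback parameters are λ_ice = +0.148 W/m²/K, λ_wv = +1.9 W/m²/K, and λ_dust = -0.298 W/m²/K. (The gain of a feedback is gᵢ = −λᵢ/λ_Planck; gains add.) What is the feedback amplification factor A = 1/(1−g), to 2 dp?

Convert to gains: g_ice = 0.148/3.5 = 0.04229; g_wv = 1.9/3.5 = 0.5429; g_dust = -0.298/3.5 = -0.08514.
Total gain g = 0.50005.
A = 1/(1 − 0.50005) = 2.00.

2.00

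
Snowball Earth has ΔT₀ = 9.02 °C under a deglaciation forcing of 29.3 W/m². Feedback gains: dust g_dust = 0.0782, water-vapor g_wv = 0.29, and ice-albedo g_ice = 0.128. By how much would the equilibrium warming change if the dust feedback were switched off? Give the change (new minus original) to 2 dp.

-2.41 °C

Original: g = 0.4962, ΔT = 9.02/(1−0.4962) = 17.9039 °C.
Without dust: g' = 0.418, ΔT' = 9.02/(1−0.418) = 15.4983 °C.
Change = 15.4983 − 17.9039 = -2.41 °C.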